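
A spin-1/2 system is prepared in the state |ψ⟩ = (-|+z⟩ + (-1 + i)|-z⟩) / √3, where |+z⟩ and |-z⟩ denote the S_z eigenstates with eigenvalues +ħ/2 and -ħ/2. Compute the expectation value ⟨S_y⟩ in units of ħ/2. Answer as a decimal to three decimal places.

-0.667

⟨σ_y⟩ = 2 Im(a* b)/(|a|²+|b|²) with a = -1, b = (-1 + i).
a* b = (1 - i), so ⟨σ_y⟩ = -2/3.
⟨S_y⟩ = (ħ/2)·⟨σ_y⟩.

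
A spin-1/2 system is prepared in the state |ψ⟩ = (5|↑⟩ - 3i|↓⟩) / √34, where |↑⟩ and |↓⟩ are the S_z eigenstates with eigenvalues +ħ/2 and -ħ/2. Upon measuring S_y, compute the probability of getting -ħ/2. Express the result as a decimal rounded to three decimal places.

|-y⟩ = (|↑⟩ - i|↓⟩)/√2, so ⟨-y|ψ⟩ = (8) / (√2·√34).
P = |8|² / 68 = 64/68.

0.941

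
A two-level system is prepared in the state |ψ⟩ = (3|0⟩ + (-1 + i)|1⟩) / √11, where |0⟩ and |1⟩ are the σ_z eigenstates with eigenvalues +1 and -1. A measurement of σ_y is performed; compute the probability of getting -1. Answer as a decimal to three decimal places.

0.227

|-y⟩ = (|0⟩ - i|1⟩)/√2, so ⟨-y|ψ⟩ = (2 - i) / (√2·√11).
P = |2 - i|² / 22 = 5/22.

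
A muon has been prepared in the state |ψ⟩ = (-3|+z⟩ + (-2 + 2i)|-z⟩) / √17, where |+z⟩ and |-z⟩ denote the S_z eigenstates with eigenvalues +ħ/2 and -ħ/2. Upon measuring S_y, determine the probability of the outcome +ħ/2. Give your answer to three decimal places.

0.147

|+y⟩ = (|+z⟩ + i|-z⟩)/√2, so ⟨+y|ψ⟩ = (-1 + 2i) / (√2·√17).
P = |-1 + 2i|² / 34 = 5/34.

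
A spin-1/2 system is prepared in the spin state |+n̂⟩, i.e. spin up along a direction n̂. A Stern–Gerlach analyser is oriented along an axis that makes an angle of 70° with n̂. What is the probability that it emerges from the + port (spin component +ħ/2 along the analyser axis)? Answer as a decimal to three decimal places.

For spin-½, the probability of finding spin-up along an axis at angle θ to the initial spin direction is cos²(θ/2); spin-down is sin²(θ/2).
θ = 70°, so P = cos²(35°) ≈ 0.671.

0.671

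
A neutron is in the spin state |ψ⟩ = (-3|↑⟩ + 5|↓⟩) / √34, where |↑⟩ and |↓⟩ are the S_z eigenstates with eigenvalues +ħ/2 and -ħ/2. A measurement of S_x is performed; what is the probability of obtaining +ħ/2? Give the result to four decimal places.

0.0588

|+x⟩ = (|↑⟩ + |↓⟩)/√2, so ⟨+x|ψ⟩ = (2) / (√2·√34).
P = |2|² / 68 = 4/68.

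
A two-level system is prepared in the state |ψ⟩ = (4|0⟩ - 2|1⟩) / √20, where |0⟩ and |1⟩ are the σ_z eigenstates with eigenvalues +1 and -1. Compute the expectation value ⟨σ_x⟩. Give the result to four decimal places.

⟨σ_x⟩ = 2 Re(a* b)/(|a|²+|b|²) with a = 4, b = -2.
a* b = -8, so ⟨σ_x⟩ = -16/20.

-0.8000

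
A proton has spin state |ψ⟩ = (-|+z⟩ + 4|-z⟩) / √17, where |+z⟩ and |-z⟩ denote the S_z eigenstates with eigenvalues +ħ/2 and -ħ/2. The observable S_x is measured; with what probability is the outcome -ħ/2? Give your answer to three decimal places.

0.735

|-x⟩ = (|+z⟩ - |-z⟩)/√2, so ⟨-x|ψ⟩ = (-5) / (√2·√17).
P = |-5|² / 34 = 25/34.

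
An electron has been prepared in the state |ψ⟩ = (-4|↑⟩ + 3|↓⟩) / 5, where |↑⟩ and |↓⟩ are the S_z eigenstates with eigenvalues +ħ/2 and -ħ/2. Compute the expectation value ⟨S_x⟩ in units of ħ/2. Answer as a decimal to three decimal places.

⟨σ_x⟩ = 2 Re(a* b)/(|a|²+|b|²) with a = -4, b = 3.
a* b = -12, so ⟨σ_x⟩ = -24/25.
⟨S_x⟩ = (ħ/2)·⟨σ_x⟩.

-0.960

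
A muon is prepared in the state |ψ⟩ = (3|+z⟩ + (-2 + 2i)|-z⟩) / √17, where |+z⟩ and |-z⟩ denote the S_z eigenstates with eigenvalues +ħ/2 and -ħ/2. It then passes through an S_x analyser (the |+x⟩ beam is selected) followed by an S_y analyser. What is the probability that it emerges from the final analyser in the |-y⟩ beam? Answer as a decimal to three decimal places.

0.074

First analyser (S_x): P(|+x⟩) = |⟨+x|ψ⟩|² = 5/34.
After stage 1 the state is |+x⟩; P(|-y⟩) = |⟨-y|+x⟩|² = 1/2.
Joint probability = 5/34 × 1/2 = 0.074.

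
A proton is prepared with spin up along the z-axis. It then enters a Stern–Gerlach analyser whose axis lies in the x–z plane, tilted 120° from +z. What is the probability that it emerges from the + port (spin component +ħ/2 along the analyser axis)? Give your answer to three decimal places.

For spin-½, the probability of finding spin-up along an axis at angle θ to the initial spin direction is cos²(θ/2); spin-down is sin²(θ/2).
θ = 120°, so P = cos²(60°) ≈ 0.250.

0.250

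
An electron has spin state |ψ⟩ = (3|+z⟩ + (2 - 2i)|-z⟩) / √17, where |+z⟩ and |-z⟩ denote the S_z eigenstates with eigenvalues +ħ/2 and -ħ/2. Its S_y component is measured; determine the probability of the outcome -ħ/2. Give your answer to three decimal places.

|-y⟩ = (|+z⟩ - i|-z⟩)/√2, so ⟨-y|ψ⟩ = (5 + 2i) / (√2·√17).
P = |5 + 2i|² / 34 = 29/34.

0.853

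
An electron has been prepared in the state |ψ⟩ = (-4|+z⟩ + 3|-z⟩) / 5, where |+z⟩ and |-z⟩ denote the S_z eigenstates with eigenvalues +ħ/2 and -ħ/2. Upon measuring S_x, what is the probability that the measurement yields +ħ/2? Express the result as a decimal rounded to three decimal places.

0.020

|+x⟩ = (|+z⟩ + |-z⟩)/√2, so ⟨+x|ψ⟩ = (-1) / (√2·5).
P = |-1|² / 50 = 1/50.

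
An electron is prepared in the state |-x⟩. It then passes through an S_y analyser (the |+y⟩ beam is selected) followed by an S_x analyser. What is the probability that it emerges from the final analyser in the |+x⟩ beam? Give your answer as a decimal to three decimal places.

First analyser (S_y): from |-x⟩, P(|+y⟩) = 1/2.
After stage 1 the state is |+y⟩; P(|+x⟩) = |⟨+x|+y⟩|² = 1/2.
Joint probability = 1/2 × 1/2 = 0.250.

0.250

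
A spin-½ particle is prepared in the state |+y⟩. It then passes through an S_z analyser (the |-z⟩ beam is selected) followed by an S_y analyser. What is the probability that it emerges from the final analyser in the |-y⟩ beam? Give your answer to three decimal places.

First analyser (S_z): from |+y⟩, P(|-z⟩) = 1/2.
After stage 1 the state is |-z⟩; P(|-y⟩) = |⟨-y|-z⟩|² = 1/2.
Joint probability = 1/2 × 1/2 = 0.250.

0.250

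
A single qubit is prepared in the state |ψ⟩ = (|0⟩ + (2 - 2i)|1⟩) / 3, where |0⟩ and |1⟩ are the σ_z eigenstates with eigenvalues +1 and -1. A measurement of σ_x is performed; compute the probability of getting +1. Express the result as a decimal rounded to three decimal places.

0.722

|+x⟩ = (|0⟩ + |1⟩)/√2, so ⟨+x|ψ⟩ = (3 - 2i) / (√2·3).
P = |3 - 2i|² / 18 = 13/18.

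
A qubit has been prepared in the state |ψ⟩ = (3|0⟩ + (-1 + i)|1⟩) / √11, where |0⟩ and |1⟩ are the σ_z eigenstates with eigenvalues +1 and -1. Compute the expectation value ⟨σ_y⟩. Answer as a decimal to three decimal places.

0.545

⟨σ_y⟩ = 2 Im(a* b)/(|a|²+|b|²) with a = 3, b = (-1 + i).
a* b = (-3 + 3i), so ⟨σ_y⟩ = 6/11.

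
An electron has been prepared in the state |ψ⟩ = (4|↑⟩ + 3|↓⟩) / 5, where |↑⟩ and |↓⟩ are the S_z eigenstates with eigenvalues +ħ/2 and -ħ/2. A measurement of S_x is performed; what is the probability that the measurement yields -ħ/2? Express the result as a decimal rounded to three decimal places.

|-x⟩ = (|↑⟩ - |↓⟩)/√2, so ⟨-x|ψ⟩ = (1) / (√2·5).
P = |1|² / 50 = 1/50.

0.020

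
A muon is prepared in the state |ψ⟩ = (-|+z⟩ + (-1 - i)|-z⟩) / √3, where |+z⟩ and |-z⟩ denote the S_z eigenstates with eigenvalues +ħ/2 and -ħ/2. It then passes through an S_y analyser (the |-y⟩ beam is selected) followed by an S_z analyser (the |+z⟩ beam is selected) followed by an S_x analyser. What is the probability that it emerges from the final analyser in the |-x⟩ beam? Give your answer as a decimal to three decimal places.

First analyser (S_y): P(|-y⟩) = |⟨-y|ψ⟩|² = 1/6.
After stage 1 the state is |-y⟩; P(|+z⟩) = |⟨+z|-y⟩|² = 1/2.
After stage 2 the state is |+z⟩; P(|-x⟩) = |⟨-x|+z⟩|² = 1/2.
Joint probability = 1/6 × 1/2 × 1/2 = 0.042.

0.042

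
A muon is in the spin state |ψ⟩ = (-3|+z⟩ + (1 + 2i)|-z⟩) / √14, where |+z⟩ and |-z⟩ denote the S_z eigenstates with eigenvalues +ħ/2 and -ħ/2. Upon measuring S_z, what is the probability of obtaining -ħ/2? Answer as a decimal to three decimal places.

The -ħ/2 outcome corresponds to |-z⟩. Its amplitude in |ψ⟩ is (1 + 2i)/√14.
P = |1 + 2i|² / 14 = 5/14.

0.357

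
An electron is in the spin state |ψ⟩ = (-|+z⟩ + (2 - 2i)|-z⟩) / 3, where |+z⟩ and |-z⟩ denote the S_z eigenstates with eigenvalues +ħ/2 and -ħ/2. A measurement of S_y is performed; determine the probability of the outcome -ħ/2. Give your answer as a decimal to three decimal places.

0.278

|-y⟩ = (|+z⟩ - i|-z⟩)/√2, so ⟨-y|ψ⟩ = (1 + 2i) / (√2·3).
P = |1 + 2i|² / 18 = 5/18.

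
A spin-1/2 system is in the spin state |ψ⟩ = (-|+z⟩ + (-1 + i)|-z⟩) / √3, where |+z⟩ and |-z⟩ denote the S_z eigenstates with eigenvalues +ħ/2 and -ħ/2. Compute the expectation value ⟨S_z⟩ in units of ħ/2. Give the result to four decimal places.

⟨σ_z⟩ = |a|² - |b|² divided by |a|²+|b|², with a, b the |+z⟩, |-z⟩ amplitudes.
= (1 - 2)/3 = -1/3.
⟨S_z⟩ = (ħ/2)·⟨σ_z⟩.

-0.3333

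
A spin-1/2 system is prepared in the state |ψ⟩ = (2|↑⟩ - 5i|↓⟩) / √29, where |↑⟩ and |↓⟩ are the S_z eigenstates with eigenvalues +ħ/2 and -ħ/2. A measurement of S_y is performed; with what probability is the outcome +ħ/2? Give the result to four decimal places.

0.1552

|+y⟩ = (|↑⟩ + i|↓⟩)/√2, so ⟨+y|ψ⟩ = (-3) / (√2·√29).
P = |-3|² / 58 = 9/58.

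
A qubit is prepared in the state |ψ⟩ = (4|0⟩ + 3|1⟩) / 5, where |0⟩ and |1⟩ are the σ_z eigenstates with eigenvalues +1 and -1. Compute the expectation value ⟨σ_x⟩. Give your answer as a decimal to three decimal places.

⟨σ_x⟩ = 2 Re(a* b)/(|a|²+|b|²) with a = 4, b = 3.
a* b = 12, so ⟨σ_x⟩ = 24/25.

0.960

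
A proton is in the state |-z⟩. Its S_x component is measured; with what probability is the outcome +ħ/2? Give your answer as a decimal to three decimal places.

0.500

In the S_z basis, |-z⟩ = |-z⟩ and |+x⟩ = (|+z⟩ + |-z⟩)/√2.
|⟨+x|-z⟩|² = 1/2.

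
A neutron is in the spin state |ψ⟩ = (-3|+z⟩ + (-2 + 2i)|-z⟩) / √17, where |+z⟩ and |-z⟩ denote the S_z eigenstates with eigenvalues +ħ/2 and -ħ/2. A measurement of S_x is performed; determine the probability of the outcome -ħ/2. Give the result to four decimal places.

0.1471

|-x⟩ = (|+z⟩ - |-z⟩)/√2, so ⟨-x|ψ⟩ = (-1 - 2i) / (√2·√17).
P = |-1 - 2i|² / 34 = 5/34.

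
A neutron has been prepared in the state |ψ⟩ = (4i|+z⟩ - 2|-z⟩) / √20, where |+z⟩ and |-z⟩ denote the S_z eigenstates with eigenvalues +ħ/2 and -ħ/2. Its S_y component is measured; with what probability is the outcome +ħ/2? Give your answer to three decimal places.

0.900

|+y⟩ = (|+z⟩ + i|-z⟩)/√2, so ⟨+y|ψ⟩ = (6i) / (√2·√20).
P = |6i|² / 40 = 36/40.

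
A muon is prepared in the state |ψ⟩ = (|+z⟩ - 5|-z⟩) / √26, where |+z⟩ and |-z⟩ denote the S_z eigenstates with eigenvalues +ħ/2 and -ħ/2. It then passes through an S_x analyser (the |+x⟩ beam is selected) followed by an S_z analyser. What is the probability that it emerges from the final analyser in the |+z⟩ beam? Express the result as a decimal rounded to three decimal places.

0.154

First analyser (S_x): P(|+x⟩) = |⟨+x|ψ⟩|² = 16/52.
After stage 1 the state is |+x⟩; P(|+z⟩) = |⟨+z|+x⟩|² = 1/2.
Joint probability = 16/52 × 1/2 = 0.154.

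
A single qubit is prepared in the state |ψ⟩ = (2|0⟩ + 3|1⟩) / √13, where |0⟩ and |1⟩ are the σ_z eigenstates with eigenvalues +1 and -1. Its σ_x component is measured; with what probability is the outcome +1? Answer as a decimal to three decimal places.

0.962

|+x⟩ = (|0⟩ + |1⟩)/√2, so ⟨+x|ψ⟩ = (5) / (√2·√13).
P = |5|² / 26 = 25/26.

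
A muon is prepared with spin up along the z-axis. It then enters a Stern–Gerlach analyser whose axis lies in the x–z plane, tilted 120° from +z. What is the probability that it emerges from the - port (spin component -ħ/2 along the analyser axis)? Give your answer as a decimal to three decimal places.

For spin-½, the probability of finding spin-up along an axis at angle θ to the initial spin direction is cos²(θ/2); spin-down is sin²(θ/2).
θ = 120°, so P = sin²(60°) ≈ 0.750.

0.750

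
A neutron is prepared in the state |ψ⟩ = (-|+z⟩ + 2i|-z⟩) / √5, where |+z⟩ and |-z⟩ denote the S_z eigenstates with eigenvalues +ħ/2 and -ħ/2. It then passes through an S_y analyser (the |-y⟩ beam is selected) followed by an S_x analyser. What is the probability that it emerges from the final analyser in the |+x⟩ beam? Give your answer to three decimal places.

0.450

First analyser (S_y): P(|-y⟩) = |⟨-y|ψ⟩|² = 9/10.
After stage 1 the state is |-y⟩; P(|+x⟩) = |⟨+x|-y⟩|² = 1/2.
Joint probability = 9/10 × 1/2 = 0.450.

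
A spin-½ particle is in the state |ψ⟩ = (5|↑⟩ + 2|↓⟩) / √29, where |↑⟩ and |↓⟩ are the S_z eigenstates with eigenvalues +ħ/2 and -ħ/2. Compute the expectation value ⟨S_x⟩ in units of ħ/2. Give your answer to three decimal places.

0.690

⟨σ_x⟩ = 2 Re(a* b)/(|a|²+|b|²) with a = 5, b = 2.
a* b = 10, so ⟨σ_x⟩ = 20/29.
⟨S_x⟩ = (ħ/2)·⟨σ_x⟩.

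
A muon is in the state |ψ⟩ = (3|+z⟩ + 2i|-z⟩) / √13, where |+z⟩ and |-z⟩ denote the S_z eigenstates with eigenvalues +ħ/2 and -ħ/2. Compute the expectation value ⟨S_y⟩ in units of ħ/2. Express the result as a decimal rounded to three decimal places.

0.923

⟨σ_y⟩ = 2 Im(a* b)/(|a|²+|b|²) with a = 3, b = 2i.
a* b = 6i, so ⟨σ_y⟩ = 12/13.
⟨S_y⟩ = (ħ/2)·⟨σ_y⟩.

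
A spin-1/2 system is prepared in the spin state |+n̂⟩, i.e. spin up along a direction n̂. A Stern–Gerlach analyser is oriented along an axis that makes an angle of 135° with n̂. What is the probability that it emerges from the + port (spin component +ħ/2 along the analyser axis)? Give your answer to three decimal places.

0.146

For spin-½, the probability of finding spin-up along an axis at angle θ to the initial spin direction is cos²(θ/2); spin-down is sin²(θ/2).
θ = 135°, so P = cos²(67.5°) ≈ 0.146.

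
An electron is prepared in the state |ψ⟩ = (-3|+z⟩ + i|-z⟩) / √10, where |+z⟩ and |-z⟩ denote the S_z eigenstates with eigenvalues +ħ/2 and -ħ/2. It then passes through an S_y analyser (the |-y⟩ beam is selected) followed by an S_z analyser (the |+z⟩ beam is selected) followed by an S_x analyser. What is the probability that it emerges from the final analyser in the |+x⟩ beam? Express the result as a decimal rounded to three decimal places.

First analyser (S_y): P(|-y⟩) = |⟨-y|ψ⟩|² = 16/20.
After stage 1 the state is |-y⟩; P(|+z⟩) = |⟨+z|-y⟩|² = 1/2.
After stage 2 the state is |+z⟩; P(|+x⟩) = |⟨+x|+z⟩|² = 1/2.
Joint probability = 16/20 × 1/2 × 1/2 = 0.200.

0.200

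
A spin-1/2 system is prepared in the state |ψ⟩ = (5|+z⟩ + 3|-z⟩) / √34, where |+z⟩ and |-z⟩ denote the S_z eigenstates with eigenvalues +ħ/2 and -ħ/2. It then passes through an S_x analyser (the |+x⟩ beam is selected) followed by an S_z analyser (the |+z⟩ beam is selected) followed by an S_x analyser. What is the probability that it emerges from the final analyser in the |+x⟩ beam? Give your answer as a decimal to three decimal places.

0.235

First analyser (S_x): P(|+x⟩) = |⟨+x|ψ⟩|² = 64/68.
After stage 1 the state is |+x⟩; P(|+z⟩) = |⟨+z|+x⟩|² = 1/2.
After stage 2 the state is |+z⟩; P(|+x⟩) = |⟨+x|+z⟩|² = 1/2.
Joint probability = 64/68 × 1/2 × 1/2 = 0.235.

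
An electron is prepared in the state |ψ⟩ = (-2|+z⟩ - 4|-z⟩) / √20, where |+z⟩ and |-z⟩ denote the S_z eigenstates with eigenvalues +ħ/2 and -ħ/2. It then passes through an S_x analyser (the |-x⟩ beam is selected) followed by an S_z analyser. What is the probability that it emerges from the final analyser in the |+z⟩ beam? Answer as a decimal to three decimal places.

0.050

First analyser (S_x): P(|-x⟩) = |⟨-x|ψ⟩|² = 4/40.
After stage 1 the state is |-x⟩; P(|+z⟩) = |⟨+z|-x⟩|² = 1/2.
Joint probability = 4/40 × 1/2 = 0.050.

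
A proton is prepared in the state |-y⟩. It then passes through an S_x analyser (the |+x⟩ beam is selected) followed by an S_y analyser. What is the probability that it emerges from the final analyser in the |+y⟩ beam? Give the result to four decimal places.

0.2500

First analyser (S_x): from |-y⟩, P(|+x⟩) = 1/2.
After stage 1 the state is |+x⟩; P(|+y⟩) = |⟨+y|+x⟩|² = 1/2.
Joint probability = 1/2 × 1/2 = 0.2500.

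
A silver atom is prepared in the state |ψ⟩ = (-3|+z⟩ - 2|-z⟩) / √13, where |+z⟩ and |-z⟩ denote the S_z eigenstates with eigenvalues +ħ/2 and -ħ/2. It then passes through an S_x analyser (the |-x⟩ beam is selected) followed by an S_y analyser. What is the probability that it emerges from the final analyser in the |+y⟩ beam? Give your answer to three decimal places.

0.019

First analyser (S_x): P(|-x⟩) = |⟨-x|ψ⟩|² = 1/26.
After stage 1 the state is |-x⟩; P(|+y⟩) = |⟨+y|-x⟩|² = 1/2.
Joint probability = 1/26 × 1/2 = 0.019.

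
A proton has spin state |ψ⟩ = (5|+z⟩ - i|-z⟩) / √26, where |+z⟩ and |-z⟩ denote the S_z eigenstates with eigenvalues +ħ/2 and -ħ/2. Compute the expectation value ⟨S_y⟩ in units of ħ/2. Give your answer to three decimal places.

⟨σ_y⟩ = 2 Im(a* b)/(|a|²+|b|²) with a = 5, b = -i.
a* b = -5i, so ⟨σ_y⟩ = -10/26.
⟨S_y⟩ = (ħ/2)·⟨σ_y⟩.

-0.385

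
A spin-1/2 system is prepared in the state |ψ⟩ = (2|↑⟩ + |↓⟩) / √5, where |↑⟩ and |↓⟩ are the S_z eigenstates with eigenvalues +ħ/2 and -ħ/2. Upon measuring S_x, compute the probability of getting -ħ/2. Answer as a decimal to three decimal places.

|-x⟩ = (|↑⟩ - |↓⟩)/√2, so ⟨-x|ψ⟩ = (1) / (√2·√5).
P = |1|² / 10 = 1/10.

0.100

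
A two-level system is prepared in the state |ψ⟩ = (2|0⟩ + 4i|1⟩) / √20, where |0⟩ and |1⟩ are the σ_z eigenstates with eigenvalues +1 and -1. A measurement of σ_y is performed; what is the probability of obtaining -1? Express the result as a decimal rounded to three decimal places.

0.100

|-y⟩ = (|0⟩ - i|1⟩)/√2, so ⟨-y|ψ⟩ = (-2) / (√2·√20).
P = |-2|² / 40 = 4/40.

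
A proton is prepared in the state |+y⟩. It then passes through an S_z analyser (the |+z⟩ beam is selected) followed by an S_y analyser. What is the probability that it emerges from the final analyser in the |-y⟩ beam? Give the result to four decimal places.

0.2500

First analyser (S_z): from |+y⟩, P(|+z⟩) = 1/2.
After stage 1 the state is |+z⟩; P(|-y⟩) = |⟨-y|+z⟩|² = 1/2.
Joint probability = 1/2 × 1/2 = 0.2500.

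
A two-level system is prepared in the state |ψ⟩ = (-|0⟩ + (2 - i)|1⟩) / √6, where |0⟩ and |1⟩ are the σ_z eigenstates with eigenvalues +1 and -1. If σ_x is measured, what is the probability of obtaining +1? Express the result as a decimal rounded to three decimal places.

|+x⟩ = (|0⟩ + |1⟩)/√2, so ⟨+x|ψ⟩ = (1 - i) / (√2·√6).
P = |1 - i|² / 12 = 2/12.

0.167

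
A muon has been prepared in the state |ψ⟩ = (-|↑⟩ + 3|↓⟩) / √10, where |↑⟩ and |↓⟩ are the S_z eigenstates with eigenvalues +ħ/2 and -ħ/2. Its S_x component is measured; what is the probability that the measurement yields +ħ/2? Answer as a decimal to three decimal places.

0.200

|+x⟩ = (|↑⟩ + |↓⟩)/√2, so ⟨+x|ψ⟩ = (2) / (√2·√10).
P = |2|² / 20 = 4/20.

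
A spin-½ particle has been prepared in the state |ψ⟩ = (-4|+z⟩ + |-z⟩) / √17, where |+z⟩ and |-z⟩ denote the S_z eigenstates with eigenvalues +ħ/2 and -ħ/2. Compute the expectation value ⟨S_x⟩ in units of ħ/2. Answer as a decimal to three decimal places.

⟨σ_x⟩ = 2 Re(a* b)/(|a|²+|b|²) with a = -4, b = 1.
a* b = -4, so ⟨σ_x⟩ = -8/17.
⟨S_x⟩ = (ħ/2)·⟨σ_x⟩.

-0.471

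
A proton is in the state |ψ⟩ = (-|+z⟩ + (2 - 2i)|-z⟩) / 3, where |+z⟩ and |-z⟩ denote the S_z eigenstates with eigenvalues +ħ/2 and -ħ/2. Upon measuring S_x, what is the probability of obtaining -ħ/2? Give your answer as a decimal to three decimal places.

|-x⟩ = (|+z⟩ - |-z⟩)/√2, so ⟨-x|ψ⟩ = (-3 + 2i) / (√2·3).
P = |-3 + 2i|² / 18 = 13/18.

0.722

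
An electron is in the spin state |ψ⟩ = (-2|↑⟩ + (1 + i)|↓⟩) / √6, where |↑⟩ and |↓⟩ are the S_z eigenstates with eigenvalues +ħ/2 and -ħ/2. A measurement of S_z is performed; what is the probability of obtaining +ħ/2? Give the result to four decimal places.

The +ħ/2 outcome corresponds to |↑⟩. Its amplitude in |ψ⟩ is -2/√6.
P = |-2|² / 6 = 4/6.

0.6667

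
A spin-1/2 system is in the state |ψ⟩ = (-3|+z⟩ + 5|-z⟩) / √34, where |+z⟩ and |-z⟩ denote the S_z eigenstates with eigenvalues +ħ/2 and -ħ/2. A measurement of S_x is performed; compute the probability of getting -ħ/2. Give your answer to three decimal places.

0.941

|-x⟩ = (|+z⟩ - |-z⟩)/√2, so ⟨-x|ψ⟩ = (-8) / (√2·√34).
P = |-8|² / 68 = 64/68.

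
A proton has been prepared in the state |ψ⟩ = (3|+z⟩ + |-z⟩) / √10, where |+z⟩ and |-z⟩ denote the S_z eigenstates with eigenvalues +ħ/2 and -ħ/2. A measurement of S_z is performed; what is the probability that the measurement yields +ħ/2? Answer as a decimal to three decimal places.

The +ħ/2 outcome corresponds to |+z⟩. Its amplitude in |ψ⟩ is 3/√10.
P = |3|² / 10 = 9/10.

0.900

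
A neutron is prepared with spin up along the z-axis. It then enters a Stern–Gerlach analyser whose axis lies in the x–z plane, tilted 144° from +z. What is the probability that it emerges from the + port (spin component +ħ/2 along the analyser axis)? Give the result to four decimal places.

0.0955

For spin-½, the probability of finding spin-up along an axis at angle θ to the initial spin direction is cos²(θ/2); spin-down is sin²(θ/2).
θ = 144°, so P = cos²(72°) ≈ 0.0955.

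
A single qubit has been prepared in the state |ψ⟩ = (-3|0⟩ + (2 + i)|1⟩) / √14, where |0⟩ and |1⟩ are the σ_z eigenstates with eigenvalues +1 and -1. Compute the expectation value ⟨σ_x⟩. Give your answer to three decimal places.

⟨σ_x⟩ = 2 Re(a* b)/(|a|²+|b|²) with a = -3, b = (2 + i).
a* b = (-6 - 3i), so ⟨σ_x⟩ = -12/14.

-0.857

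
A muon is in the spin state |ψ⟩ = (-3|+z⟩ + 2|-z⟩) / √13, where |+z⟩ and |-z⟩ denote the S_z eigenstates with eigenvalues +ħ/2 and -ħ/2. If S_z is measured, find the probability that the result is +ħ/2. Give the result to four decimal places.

The +ħ/2 outcome corresponds to |+z⟩. Its amplitude in |ψ⟩ is -3/√13.
P = |-3|² / 13 = 9/13.

0.6923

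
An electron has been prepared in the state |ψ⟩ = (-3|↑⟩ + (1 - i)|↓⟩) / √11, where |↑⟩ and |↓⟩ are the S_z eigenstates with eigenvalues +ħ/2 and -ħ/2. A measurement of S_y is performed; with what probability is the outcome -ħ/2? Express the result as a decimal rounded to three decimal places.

|-y⟩ = (|↑⟩ - i|↓⟩)/√2, so ⟨-y|ψ⟩ = (-2 + i) / (√2·√11).
P = |-2 + i|² / 22 = 5/22.

0.227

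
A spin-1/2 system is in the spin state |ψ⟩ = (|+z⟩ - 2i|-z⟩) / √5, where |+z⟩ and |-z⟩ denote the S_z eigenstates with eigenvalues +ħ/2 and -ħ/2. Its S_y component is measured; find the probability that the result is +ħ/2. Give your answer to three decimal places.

0.100

|+y⟩ = (|+z⟩ + i|-z⟩)/√2, so ⟨+y|ψ⟩ = (-1) / (√2·√5).
P = |-1|² / 10 = 1/10.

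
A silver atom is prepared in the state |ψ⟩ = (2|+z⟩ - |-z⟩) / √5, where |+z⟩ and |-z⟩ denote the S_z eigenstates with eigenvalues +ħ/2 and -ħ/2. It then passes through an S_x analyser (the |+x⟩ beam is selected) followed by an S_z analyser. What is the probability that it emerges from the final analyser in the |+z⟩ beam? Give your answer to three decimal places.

0.050

First analyser (S_x): P(|+x⟩) = |⟨+x|ψ⟩|² = 1/10.
After stage 1 the state is |+x⟩; P(|+z⟩) = |⟨+z|+x⟩|² = 1/2.
Joint probability = 1/10 × 1/2 = 0.050.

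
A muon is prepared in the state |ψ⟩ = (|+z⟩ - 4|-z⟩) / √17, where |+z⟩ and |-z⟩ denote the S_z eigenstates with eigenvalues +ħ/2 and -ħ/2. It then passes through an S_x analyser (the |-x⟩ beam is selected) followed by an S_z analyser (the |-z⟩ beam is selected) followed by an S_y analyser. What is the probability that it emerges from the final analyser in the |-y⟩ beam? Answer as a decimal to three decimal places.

First analyser (S_x): P(|-x⟩) = |⟨-x|ψ⟩|² = 25/34.
After stage 1 the state is |-x⟩; P(|-z⟩) = |⟨-z|-x⟩|² = 1/2.
After stage 2 the state is |-z⟩; P(|-y⟩) = |⟨-y|-z⟩|² = 1/2.
Joint probability = 25/34 × 1/2 × 1/2 = 0.184.

0.184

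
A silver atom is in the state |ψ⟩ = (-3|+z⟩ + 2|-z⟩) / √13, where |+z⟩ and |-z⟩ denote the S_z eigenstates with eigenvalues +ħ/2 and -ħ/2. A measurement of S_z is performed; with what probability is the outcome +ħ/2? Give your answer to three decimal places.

The +ħ/2 outcome corresponds to |+z⟩. Its amplitude in |ψ⟩ is -3/√13.
P = |-3|² / 13 = 9/13.

0.692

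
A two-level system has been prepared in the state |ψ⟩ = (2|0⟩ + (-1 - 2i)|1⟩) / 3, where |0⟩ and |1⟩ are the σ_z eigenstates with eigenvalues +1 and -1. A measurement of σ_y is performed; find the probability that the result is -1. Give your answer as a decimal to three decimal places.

|-y⟩ = (|0⟩ - i|1⟩)/√2, so ⟨-y|ψ⟩ = (4 - i) / (√2·3).
P = |4 - i|² / 18 = 17/18.

0.944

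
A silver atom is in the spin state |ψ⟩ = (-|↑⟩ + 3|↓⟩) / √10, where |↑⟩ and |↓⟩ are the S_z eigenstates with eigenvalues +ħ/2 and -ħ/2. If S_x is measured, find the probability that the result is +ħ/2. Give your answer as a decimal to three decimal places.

0.200

|+x⟩ = (|↑⟩ + |↓⟩)/√2, so ⟨+x|ψ⟩ = (2) / (√2·√10).
P = |2|² / 20 = 4/20.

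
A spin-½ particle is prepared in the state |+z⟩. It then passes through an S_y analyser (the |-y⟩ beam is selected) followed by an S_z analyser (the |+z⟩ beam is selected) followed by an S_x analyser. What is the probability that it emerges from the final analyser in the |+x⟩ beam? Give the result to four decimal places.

0.1250

First analyser (S_y): from |+z⟩, P(|-y⟩) = 1/2.
After stage 1 the state is |-y⟩; P(|+z⟩) = |⟨+z|-y⟩|² = 1/2.
After stage 2 the state is |+z⟩; P(|+x⟩) = |⟨+x|+z⟩|² = 1/2.
Joint probability = 1/2 × 1/2 × 1/2 = 0.1250.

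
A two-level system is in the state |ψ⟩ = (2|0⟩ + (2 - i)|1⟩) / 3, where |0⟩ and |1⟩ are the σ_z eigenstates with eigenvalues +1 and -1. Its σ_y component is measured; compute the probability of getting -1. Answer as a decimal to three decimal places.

0.722

|-y⟩ = (|0⟩ - i|1⟩)/√2, so ⟨-y|ψ⟩ = (3 + 2i) / (√2·3).
P = |3 + 2i|² / 18 = 13/18.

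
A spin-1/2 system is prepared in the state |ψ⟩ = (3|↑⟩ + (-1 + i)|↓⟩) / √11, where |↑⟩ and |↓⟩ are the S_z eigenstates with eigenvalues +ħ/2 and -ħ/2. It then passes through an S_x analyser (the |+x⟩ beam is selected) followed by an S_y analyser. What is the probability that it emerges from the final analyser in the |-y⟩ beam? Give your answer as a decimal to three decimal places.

First analyser (S_x): P(|+x⟩) = |⟨+x|ψ⟩|² = 5/22.
After stage 1 the state is |+x⟩; P(|-y⟩) = |⟨-y|+x⟩|² = 1/2.
Joint probability = 5/22 × 1/2 = 0.114.

0.114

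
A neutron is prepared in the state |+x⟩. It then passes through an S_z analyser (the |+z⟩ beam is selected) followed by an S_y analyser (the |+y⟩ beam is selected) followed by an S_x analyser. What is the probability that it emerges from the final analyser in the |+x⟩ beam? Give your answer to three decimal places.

0.125

First analyser (S_z): from |+x⟩, P(|+z⟩) = 1/2.
After stage 1 the state is |+z⟩; P(|+y⟩) = |⟨+y|+z⟩|² = 1/2.
After stage 2 the state is |+y⟩; P(|+x⟩) = |⟨+x|+y⟩|² = 1/2.
Joint probability = 1/2 × 1/2 × 1/2 = 0.125.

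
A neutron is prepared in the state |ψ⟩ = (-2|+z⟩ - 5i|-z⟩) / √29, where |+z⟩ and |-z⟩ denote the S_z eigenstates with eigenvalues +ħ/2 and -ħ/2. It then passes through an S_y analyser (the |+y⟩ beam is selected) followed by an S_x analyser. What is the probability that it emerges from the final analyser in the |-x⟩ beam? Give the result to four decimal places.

0.4224

First analyser (S_y): P(|+y⟩) = |⟨+y|ψ⟩|² = 49/58.
After stage 1 the state is |+y⟩; P(|-x⟩) = |⟨-x|+y⟩|² = 1/2.
Joint probability = 49/58 × 1/2 = 0.4224.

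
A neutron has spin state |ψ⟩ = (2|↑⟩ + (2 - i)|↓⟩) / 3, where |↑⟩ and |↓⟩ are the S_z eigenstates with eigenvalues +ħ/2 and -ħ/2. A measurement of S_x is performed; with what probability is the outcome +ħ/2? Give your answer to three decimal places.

|+x⟩ = (|↑⟩ + |↓⟩)/√2, so ⟨+x|ψ⟩ = (4 - i) / (√2·3).
P = |4 - i|² / 18 = 17/18.

0.944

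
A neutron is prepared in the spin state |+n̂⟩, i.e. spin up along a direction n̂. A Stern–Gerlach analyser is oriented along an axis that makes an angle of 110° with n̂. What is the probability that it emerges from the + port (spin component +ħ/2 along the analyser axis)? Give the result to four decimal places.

0.3290

For spin-½, the probability of finding spin-up along an axis at angle θ to the initial spin direction is cos²(θ/2); spin-down is sin²(θ/2).
θ = 110°, so P = cos²(55°) ≈ 0.3290.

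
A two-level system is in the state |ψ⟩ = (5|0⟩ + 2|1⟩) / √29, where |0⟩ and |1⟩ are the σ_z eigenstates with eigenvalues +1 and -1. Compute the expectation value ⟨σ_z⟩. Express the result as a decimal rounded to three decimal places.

0.724

⟨σ_z⟩ = |a|² - |b|² divided by |a|²+|b|², with a, b the |0⟩, |1⟩ amplitudes.
= (25 - 4)/29 = 21/29.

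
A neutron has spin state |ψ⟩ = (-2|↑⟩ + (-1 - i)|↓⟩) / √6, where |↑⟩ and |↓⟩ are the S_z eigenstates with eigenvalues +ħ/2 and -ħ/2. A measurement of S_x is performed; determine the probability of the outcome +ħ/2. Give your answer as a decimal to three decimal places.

|+x⟩ = (|↑⟩ + |↓⟩)/√2, so ⟨+x|ψ⟩ = (-3 - i) / (√2·√6).
P = |-3 - i|² / 12 = 10/12.

0.833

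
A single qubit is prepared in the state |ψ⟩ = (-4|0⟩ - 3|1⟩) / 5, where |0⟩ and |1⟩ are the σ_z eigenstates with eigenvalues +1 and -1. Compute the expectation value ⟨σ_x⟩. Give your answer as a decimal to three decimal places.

0.960

⟨σ_x⟩ = 2 Re(a* b)/(|a|²+|b|²) with a = -4, b = -3.
a* b = 12, so ⟨σ_x⟩ = 24/25.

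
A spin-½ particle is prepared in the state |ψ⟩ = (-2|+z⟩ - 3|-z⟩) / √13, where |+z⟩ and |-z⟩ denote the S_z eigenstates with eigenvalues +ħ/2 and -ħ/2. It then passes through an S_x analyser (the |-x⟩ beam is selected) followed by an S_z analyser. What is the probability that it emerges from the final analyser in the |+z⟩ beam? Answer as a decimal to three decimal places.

First analyser (S_x): P(|-x⟩) = |⟨-x|ψ⟩|² = 1/26.
After stage 1 the state is |-x⟩; P(|+z⟩) = |⟨+z|-x⟩|² = 1/2.
Joint probability = 1/26 × 1/2 = 0.019.

0.019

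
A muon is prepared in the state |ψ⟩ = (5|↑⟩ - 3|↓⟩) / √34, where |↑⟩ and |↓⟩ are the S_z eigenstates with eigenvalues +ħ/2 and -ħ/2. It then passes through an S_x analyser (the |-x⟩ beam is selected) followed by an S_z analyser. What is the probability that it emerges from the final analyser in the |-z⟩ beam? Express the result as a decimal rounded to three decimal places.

0.471

First analyser (S_x): P(|-x⟩) = |⟨-x|ψ⟩|² = 64/68.
After stage 1 the state is |-x⟩; P(|-z⟩) = |⟨-z|-x⟩|² = 1/2.
Joint probability = 64/68 × 1/2 = 0.471.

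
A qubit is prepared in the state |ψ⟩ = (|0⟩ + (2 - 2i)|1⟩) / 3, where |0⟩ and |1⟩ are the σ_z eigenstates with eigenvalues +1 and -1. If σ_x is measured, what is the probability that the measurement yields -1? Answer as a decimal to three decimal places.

|-x⟩ = (|0⟩ - |1⟩)/√2, so ⟨-x|ψ⟩ = (-1 + 2i) / (√2·3).
P = |-1 + 2i|² / 18 = 5/18.

0.278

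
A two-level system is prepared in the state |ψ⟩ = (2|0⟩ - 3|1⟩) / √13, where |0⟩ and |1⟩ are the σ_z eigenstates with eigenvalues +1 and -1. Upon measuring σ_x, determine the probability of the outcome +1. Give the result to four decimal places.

|+x⟩ = (|0⟩ + |1⟩)/√2, so ⟨+x|ψ⟩ = (-1) / (√2·√13).
P = |-1|² / 26 = 1/26.

0.0385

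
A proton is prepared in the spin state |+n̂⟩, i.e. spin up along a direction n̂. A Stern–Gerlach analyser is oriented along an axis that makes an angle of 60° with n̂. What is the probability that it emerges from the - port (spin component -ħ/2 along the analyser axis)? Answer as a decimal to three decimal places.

0.250

For spin-½, the probability of finding spin-up along an axis at angle θ to the initial spin direction is cos²(θ/2); spin-down is sin²(θ/2).
θ = 60°, so P = sin²(30°) ≈ 0.250.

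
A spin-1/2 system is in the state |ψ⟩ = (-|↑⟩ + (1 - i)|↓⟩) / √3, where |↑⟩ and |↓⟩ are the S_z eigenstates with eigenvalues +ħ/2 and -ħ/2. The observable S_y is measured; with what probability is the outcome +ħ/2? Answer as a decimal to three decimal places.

0.833

|+y⟩ = (|↑⟩ + i|↓⟩)/√2, so ⟨+y|ψ⟩ = (-2 - i) / (√2·√3).
P = |-2 - i|² / 6 = 5/6.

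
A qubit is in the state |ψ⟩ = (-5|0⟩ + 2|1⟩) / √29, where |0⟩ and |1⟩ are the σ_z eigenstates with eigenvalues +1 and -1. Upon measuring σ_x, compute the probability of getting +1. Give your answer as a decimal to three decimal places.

0.155

|+x⟩ = (|0⟩ + |1⟩)/√2, so ⟨+x|ψ⟩ = (-3) / (√2·√29).
P = |-3|² / 58 = 9/58.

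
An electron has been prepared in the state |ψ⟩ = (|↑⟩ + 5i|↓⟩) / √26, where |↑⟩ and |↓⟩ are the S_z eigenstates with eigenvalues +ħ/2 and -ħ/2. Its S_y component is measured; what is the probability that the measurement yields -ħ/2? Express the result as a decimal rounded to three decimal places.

|-y⟩ = (|↑⟩ - i|↓⟩)/√2, so ⟨-y|ψ⟩ = (-4) / (√2·√26).
P = |-4|² / 52 = 16/52.

0.308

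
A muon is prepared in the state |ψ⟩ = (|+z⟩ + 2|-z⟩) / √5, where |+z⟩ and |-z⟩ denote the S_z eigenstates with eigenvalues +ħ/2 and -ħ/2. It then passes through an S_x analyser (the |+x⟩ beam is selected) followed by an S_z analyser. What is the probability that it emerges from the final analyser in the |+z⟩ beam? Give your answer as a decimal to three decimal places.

First analyser (S_x): P(|+x⟩) = |⟨+x|ψ⟩|² = 9/10.
After stage 1 the state is |+x⟩; P(|+z⟩) = |⟨+z|+x⟩|² = 1/2.
Joint probability = 9/10 × 1/2 = 0.450.

0.450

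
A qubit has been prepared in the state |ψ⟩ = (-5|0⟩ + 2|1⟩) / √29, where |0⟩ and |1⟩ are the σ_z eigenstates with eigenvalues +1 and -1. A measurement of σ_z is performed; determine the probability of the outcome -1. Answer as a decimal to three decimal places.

The -1 outcome corresponds to |1⟩. Its amplitude in |ψ⟩ is 2/√29.
P = |2|² / 29 = 4/29.

0.138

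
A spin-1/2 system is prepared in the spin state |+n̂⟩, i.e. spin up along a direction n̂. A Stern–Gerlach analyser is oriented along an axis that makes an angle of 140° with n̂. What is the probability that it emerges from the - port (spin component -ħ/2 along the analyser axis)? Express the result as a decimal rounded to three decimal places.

0.883

For spin-½, the probability of finding spin-up along an axis at angle θ to the initial spin direction is cos²(θ/2); spin-down is sin²(θ/2).
θ = 140°, so P = sin²(70°) ≈ 0.883.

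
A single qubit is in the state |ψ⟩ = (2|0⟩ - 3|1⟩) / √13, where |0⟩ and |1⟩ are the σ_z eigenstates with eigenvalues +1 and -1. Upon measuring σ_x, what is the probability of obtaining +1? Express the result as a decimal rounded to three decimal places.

0.038

|+x⟩ = (|0⟩ + |1⟩)/√2, so ⟨+x|ψ⟩ = (-1) / (√2·√13).
P = |-1|² / 26 = 1/26.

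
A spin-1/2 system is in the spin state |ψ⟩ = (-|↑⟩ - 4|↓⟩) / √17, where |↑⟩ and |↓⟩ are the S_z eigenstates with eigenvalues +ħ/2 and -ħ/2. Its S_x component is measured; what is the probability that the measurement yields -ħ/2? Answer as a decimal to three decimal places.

|-x⟩ = (|↑⟩ - |↓⟩)/√2, so ⟨-x|ψ⟩ = (3) / (√2·√17).
P = |3|² / 34 = 9/34.

0.265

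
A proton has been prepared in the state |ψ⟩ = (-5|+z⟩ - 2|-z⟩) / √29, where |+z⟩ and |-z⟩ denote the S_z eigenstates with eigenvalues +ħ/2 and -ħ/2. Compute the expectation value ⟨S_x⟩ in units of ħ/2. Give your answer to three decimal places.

⟨σ_x⟩ = 2 Re(a* b)/(|a|²+|b|²) with a = -5, b = -2.
a* b = 10, so ⟨σ_x⟩ = 20/29.
⟨S_x⟩ = (ħ/2)·⟨σ_x⟩.

0.690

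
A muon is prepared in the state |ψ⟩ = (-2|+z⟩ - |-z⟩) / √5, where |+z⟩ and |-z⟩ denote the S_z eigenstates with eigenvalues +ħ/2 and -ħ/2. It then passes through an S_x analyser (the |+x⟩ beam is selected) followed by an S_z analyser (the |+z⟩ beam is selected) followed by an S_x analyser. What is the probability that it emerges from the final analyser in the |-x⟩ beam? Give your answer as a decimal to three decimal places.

First analyser (S_x): P(|+x⟩) = |⟨+x|ψ⟩|² = 9/10.
After stage 1 the state is |+x⟩; P(|+z⟩) = |⟨+z|+x⟩|² = 1/2.
After stage 2 the state is |+z⟩; P(|-x⟩) = |⟨-x|+z⟩|² = 1/2.
Joint probability = 9/10 × 1/2 × 1/2 = 0.225.

0.225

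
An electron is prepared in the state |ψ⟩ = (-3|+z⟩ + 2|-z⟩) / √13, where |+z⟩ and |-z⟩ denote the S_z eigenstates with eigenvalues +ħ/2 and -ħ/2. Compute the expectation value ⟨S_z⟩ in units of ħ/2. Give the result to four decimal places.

0.3846

⟨σ_z⟩ = |a|² - |b|² divided by |a|²+|b|², with a, b the |+z⟩, |-z⟩ amplitudes.
= (9 - 4)/13 = 5/13.
⟨S_z⟩ = (ħ/2)·⟨σ_z⟩.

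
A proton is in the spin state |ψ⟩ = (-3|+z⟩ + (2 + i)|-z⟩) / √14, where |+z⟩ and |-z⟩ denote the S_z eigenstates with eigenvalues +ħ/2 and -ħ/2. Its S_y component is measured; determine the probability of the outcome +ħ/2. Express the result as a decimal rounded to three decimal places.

0.286

|+y⟩ = (|+z⟩ + i|-z⟩)/√2, so ⟨+y|ψ⟩ = (-2 - 2i) / (√2·√14).
P = |-2 - 2i|² / 28 = 8/28.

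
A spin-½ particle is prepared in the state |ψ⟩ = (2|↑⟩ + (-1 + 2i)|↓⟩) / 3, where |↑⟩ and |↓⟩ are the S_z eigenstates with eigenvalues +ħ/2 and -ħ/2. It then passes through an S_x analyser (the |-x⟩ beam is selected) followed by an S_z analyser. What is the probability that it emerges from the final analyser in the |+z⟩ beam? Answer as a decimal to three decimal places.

First analyser (S_x): P(|-x⟩) = |⟨-x|ψ⟩|² = 13/18.
After stage 1 the state is |-x⟩; P(|+z⟩) = |⟨+z|-x⟩|² = 1/2.
Joint probability = 13/18 × 1/2 = 0.361.

0.361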